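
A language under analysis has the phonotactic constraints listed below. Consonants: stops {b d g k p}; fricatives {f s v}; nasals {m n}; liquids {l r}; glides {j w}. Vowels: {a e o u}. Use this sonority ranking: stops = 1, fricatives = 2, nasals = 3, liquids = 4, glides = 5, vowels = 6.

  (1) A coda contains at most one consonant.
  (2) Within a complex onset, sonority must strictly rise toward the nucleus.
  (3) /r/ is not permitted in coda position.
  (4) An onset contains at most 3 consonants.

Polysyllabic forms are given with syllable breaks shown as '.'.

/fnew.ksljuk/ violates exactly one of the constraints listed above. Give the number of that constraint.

/fnew.ksljuk/: syllable 2 onset /kslj/ has 4 consonants (> 3).
This is a violation of constraint 4: "An onset contains at most 3 consonants."
The remaining constraints (1, 2, 3) are satisfied.

4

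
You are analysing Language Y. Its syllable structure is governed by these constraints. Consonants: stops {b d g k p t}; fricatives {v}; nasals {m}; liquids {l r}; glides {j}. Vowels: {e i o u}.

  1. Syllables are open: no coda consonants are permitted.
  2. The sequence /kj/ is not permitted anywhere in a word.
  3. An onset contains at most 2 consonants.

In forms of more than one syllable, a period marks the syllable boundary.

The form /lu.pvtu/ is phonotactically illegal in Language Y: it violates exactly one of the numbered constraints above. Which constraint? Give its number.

3

/lu.pvtu/: syllable 2 onset /pvt/ has 3 consonants (> 2).
This is a violation of constraint 3: "An onset contains at most 2 consonants."
The remaining constraints (1, 2) are satisfied.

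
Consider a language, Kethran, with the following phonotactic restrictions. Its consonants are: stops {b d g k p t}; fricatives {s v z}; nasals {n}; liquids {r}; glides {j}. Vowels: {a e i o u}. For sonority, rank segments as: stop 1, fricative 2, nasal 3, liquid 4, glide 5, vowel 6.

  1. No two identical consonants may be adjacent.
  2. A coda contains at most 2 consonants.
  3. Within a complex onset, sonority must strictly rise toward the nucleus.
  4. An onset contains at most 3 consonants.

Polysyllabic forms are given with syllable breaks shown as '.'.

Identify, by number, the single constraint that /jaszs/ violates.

/jaszs/: syllable 1 coda /szs/ has 3 consonants (> 2).
This is a violation of constraint 2: "A coda contains at most 2 consonants."
The remaining constraints (1, 3, 4) are satisfied.

2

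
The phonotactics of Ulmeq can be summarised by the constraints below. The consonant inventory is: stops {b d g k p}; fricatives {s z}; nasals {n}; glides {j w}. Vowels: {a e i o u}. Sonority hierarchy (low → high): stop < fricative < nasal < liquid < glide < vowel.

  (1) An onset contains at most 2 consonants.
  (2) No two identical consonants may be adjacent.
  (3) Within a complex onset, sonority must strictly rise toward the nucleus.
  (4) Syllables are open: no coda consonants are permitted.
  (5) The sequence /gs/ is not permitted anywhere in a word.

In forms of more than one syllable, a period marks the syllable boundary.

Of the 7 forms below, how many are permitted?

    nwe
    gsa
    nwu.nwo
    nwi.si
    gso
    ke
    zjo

nwe — σ1 onset /nw/ (3→5 rises), coda /∅/ ok → permitted
gsa — violates constraint 5: contains banned sequence /gs/ → not permitted
nwu.nwo — σ1 onset /nw/ (3→5 rises), coda /∅/ ok; σ2 onset /nw/ (3→5 rises), coda /∅/ ok → permitted
nwi.si — σ1 onset /nw/ (3→5 rises), coda /∅/ ok; σ2 onset /s/, coda /∅/ ok → permitted
gso — violates constraint 5: contains banned sequence /gs/ → not permitted
ke — σ1 onset /k/, coda /∅/ ok → permitted
zjo — σ1 onset /zj/ (2→5 rises), coda /∅/ ok → permitted
Permitted: nwe, nwu.nwo, nwi.si, ke, zjo → 5.

5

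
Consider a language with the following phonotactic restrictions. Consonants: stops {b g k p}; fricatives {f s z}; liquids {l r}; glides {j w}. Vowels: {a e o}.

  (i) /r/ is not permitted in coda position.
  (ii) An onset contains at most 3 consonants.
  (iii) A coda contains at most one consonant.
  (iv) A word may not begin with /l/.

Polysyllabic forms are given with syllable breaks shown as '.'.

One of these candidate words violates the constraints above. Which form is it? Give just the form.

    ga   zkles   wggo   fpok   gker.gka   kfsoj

ga — σ1 onset /g/, coda /∅/ ok → well-formed
zkles — σ1 onset /zkl/ (3C), coda /s/ ok → well-formed
wggo — σ1 onset /wgg/ (3C), coda /∅/ ok → well-formed
fpok — σ1 onset /fp/ (2C), coda /k/ ok → well-formed
gker.gka — violates constraint (i): syllable 1 coda contains /r/ → ill-formed
kfsoj — σ1 onset /kfs/ (3C), coda /j/ ok → well-formed

gker.gka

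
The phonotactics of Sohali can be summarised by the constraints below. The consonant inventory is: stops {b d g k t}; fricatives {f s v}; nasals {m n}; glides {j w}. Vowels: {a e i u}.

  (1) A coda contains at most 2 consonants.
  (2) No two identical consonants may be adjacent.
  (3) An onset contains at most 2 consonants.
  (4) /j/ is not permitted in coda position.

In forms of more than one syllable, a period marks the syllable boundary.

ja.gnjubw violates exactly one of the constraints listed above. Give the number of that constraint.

ja.gnjubw: syllable 2 onset /gnj/ has 3 consonants (> 2).
This is a violation of constraint 3: "An onset contains at most 2 consonants."
The remaining constraints (1, 2, 4) are satisfied.

3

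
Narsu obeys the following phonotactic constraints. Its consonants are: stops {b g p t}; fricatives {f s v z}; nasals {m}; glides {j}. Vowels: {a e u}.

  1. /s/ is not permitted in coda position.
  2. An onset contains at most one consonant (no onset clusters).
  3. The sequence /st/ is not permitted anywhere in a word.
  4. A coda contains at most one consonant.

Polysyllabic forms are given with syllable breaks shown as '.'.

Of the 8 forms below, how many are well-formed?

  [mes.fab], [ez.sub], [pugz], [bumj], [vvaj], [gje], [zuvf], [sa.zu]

[mes.fab] — violates constraint 1: syllable 1 coda contains /s/ → ill-formed
[ez.sub] — σ1 onset /∅/, coda /z/ ok; σ2 onset /s/, coda /b/ ok → well-formed
[pugz] — violates constraint 4: syllable 1 coda /gz/ has 2 consonants (> 1) → ill-formed
[bumj] — violates constraint 4: syllable 1 coda /mj/ has 2 consonants (> 1) → ill-formed
[vvaj] — violates constraint 2: syllable 1 onset /vv/ has 2 consonants (> 1) → ill-formed
[gje] — violates constraint 2: syllable 1 onset /gj/ has 2 consonants (> 1) → ill-formed
[zuvf] — violates constraint 4: syllable 1 coda /vf/ has 2 consonants (> 1) → ill-formed
[sa.zu] — σ1 onset /s/, coda /∅/ ok; σ2 onset /z/, coda /∅/ ok → well-formed
Well-formed: [ez.sub], [sa.zu] → 2.

2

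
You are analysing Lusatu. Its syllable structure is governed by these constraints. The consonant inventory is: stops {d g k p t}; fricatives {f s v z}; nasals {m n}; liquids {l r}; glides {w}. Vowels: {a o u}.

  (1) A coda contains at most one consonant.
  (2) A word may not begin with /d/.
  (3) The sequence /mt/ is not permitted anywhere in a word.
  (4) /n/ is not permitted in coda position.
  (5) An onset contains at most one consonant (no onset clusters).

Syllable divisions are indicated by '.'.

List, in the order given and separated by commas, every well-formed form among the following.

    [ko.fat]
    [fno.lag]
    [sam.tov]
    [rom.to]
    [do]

[ko.fat] — σ1 onset /k/, coda /∅/ ok; σ2 onset /f/, coda /t/ ok → well-formed
[fno.lag] — violates constraint 5: syllable 1 onset /fn/ has 2 consonants (> 1) → ill-formed
[sam.tov] — violates constraint 3: contains banned sequence /mt/ → ill-formed
[rom.to] — violates constraint 3: contains banned sequence /mt/ → ill-formed
[do] — violates constraint 2: word begins with /d/ → ill-formed

[ko.fat]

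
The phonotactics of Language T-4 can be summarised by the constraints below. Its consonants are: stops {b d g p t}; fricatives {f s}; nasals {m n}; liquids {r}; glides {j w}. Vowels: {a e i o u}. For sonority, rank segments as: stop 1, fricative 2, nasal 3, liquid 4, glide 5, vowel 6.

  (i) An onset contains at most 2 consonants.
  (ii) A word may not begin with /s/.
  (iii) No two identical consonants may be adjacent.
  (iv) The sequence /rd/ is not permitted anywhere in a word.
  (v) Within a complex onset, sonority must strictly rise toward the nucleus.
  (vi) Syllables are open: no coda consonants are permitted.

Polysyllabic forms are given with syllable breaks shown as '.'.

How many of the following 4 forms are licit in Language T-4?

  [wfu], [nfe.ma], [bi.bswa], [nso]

0

[wfu] — violates constraint (v): syllable 1 onset /wf/: /w/ (glide, 5) → /f/ (fricative, 2) does not rise → illicit
[nfe.ma] — violates constraint (v): syllable 1 onset /nf/: /n/ (nasal, 3) → /f/ (fricative, 2) does not rise → illicit
[bi.bswa] — violates constraint (i): syllable 2 onset /bsw/ has 3 consonants (> 2) → illicit
[nso] — violates constraint (v): syllable 1 onset /ns/: /n/ (nasal, 3) → /s/ (fricative, 2) does not rise → illicit
No form is licit → 0.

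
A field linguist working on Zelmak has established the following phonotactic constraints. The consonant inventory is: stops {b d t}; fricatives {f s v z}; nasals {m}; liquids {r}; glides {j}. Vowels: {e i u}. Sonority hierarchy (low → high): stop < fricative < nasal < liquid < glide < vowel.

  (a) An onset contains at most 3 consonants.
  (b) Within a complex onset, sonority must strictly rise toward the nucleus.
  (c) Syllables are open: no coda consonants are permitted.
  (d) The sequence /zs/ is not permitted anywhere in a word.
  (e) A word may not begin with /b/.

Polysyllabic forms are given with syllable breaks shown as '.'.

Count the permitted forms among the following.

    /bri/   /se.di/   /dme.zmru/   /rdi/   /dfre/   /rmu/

/bri/ — violates constraint (e): word begins with /b/ → not permitted
/se.di/ — σ1 onset /s/, coda /∅/ ok; σ2 onset /d/, coda /∅/ ok → permitted
/dme.zmru/ — σ1 onset /dm/ (1→3 rises), coda /∅/ ok; σ2 onset /zmr/ (2→3→4 rises), coda /∅/ ok → permitted
/rdi/ — violates constraint (b): syllable 1 onset /rd/: /r/ (liquid, 4) → /d/ (stop, 1) does not rise → not permitted
/dfre/ — σ1 onset /dfr/ (1→2→4 rises), coda /∅/ ok → permitted
/rmu/ — violates constraint (b): syllable 1 onset /rm/: /r/ (liquid, 4) → /m/ (nasal, 3) does not rise → not permitted
Permitted: /se.di/, /dme.zmru/, /dfre/ → 3.

3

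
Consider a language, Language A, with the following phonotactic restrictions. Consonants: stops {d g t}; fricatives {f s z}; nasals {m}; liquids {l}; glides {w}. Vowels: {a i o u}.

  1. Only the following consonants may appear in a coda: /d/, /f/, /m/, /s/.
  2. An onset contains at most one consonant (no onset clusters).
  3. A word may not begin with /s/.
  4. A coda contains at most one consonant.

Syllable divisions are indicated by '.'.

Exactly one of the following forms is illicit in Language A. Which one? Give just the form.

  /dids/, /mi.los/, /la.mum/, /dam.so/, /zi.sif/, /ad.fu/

/dids/ — violates constraint 4: syllable 1 coda /ds/ has 2 consonants (> 1) → illicit
/mi.los/ — σ1 onset /m/, coda /∅/ ok; σ2 onset /l/, coda /s/ ok → licit
/la.mum/ — σ1 onset /l/, coda /∅/ ok; σ2 onset /m/, coda /m/ ok → licit
/dam.so/ — σ1 onset /d/, coda /m/ ok; σ2 onset /s/, coda /∅/ ok → licit
/zi.sif/ — σ1 onset /z/, coda /∅/ ok; σ2 onset /s/, coda /f/ ok → licit
/ad.fu/ — σ1 onset /∅/, coda /d/ ok; σ2 onset /f/, coda /∅/ ok → licit

/dids/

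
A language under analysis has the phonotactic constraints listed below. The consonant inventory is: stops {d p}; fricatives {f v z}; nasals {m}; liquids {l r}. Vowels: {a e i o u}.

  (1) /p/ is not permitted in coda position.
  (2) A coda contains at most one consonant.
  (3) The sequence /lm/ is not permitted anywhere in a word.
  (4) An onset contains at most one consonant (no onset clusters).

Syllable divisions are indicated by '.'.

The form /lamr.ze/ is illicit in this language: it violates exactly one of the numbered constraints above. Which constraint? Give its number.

/lamr.ze/: syllable 1 coda /mr/ has 2 consonants (> 1).
This is a violation of constraint 2: "A coda contains at most one consonant."
The remaining constraints (1, 3, 4) are satisfied.

2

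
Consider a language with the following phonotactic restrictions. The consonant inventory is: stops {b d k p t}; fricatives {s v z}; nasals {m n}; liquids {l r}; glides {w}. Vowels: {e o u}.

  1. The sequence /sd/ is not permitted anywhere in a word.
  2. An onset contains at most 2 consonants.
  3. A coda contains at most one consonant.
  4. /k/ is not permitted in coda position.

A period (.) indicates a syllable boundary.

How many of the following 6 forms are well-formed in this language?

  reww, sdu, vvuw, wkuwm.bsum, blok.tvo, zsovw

reww — violates constraint 3: syllable 1 coda /ww/ has 2 consonants (> 1) → ill-formed
sdu — violates constraint 1: contains banned sequence /sd/ → ill-formed
vvuw — σ1 onset /vv/ (2C), coda /w/ ok → well-formed
wkuwm.bsum — violates constraint 3: syllable 1 coda /wm/ has 2 consonants (> 1) → ill-formed
blok.tvo — violates constraint 4: syllable 1 coda contains /k/ → ill-formed
zsovw — violates constraint 3: syllable 1 coda /vw/ has 2 consonants (> 1) → ill-formed
Well-formed: vvuw → 1.

1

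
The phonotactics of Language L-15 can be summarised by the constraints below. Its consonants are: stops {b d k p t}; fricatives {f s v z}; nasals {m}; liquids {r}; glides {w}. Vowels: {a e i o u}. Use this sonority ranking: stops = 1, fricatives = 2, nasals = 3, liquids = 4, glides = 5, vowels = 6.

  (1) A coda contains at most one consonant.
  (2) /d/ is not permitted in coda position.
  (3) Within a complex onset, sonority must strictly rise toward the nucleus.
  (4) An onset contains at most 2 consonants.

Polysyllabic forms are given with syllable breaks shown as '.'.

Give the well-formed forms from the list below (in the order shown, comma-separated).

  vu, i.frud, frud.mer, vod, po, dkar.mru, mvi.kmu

vu, po

vu — σ1 onset /v/, coda /∅/ ok → well-formed
i.frud — violates constraint 2: syllable 2 coda contains /d/ → ill-formed
frud.mer — violates constraint 2: syllable 1 coda contains /d/ → ill-formed
vod — violates constraint 2: syllable 1 coda contains /d/ → ill-formed
po — σ1 onset /p/, coda /∅/ ok → well-formed
dkar.mru — violates constraint 3: syllable 1 onset /dk/: /d/ (stop, 1) → /k/ (stop, 1) does not rise → ill-formed
mvi.kmu — violates constraint 3: syllable 1 onset /mv/: /m/ (nasal, 3) → /v/ (fricative, 2) does not rise → ill-formed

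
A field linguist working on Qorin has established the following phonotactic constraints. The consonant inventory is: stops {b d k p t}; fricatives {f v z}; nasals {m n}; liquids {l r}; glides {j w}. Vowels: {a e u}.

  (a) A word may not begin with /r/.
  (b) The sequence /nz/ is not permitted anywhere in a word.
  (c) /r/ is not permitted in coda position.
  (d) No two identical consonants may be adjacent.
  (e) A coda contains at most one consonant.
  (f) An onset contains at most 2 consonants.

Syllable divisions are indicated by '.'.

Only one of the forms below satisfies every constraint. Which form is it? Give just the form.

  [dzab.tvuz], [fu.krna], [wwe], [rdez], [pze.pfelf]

[dzab.tvuz] — σ1 onset /dz/ (2C), coda /b/ ok; σ2 onset /tv/ (2C), coda /z/ ok → permitted
[fu.krna] — violates constraint (f): syllable 2 onset /krn/ has 3 consonants (> 2) → not permitted
[wwe] — violates constraint (d): adjacent identical consonants /ww/ → not permitted
[rdez] — violates constraint (a): word begins with /r/ → not permitted
[pze.pfelf] — violates constraint (e): syllable 2 coda /lf/ has 2 consonants (> 1) → not permitted

[dzab.tvuz]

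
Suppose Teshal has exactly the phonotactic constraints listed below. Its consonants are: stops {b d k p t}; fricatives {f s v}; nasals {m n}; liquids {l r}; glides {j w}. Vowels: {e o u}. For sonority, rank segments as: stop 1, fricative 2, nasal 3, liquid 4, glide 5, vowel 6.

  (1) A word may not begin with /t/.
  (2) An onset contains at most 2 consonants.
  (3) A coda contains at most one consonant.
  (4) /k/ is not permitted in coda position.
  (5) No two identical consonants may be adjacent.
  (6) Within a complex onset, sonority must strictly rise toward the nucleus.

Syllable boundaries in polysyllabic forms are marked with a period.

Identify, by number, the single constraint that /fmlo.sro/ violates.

2

/fmlo.sro/: syllable 1 onset /fml/ has 3 consonants (> 2).
This is a violation of constraint 2: "An onset contains at most 2 consonants."
The remaining constraints (1, 3, 4, 5, 6) are satisfied.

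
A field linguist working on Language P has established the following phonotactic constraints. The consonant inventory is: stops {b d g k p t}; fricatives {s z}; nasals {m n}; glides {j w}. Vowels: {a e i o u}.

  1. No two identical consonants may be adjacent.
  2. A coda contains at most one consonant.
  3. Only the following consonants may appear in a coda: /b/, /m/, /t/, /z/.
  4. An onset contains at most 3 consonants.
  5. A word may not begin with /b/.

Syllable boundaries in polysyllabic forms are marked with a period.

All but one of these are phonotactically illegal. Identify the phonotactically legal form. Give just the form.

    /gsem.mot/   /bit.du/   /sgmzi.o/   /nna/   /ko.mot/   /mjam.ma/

/gsem.mot/ — violates constraint 1: adjacent identical consonants /mm/ → phonotactically illegal
/bit.du/ — violates constraint 5: word begins with /b/ → phonotactically illegal
/sgmzi.o/ — violates constraint 4: syllable 1 onset /sgmz/ has 4 consonants (> 3) → phonotactically illegal
/nna/ — violates constraint 1: adjacent identical consonants /nn/ → phonotactically illegal
/ko.mot/ — σ1 onset /k/, coda /∅/ ok; σ2 onset /m/, coda /t/ ok → phonotactically legal
/mjam.ma/ — violates constraint 1: adjacent identical consonants /mm/ → phonotactically illegal

/ko.mot/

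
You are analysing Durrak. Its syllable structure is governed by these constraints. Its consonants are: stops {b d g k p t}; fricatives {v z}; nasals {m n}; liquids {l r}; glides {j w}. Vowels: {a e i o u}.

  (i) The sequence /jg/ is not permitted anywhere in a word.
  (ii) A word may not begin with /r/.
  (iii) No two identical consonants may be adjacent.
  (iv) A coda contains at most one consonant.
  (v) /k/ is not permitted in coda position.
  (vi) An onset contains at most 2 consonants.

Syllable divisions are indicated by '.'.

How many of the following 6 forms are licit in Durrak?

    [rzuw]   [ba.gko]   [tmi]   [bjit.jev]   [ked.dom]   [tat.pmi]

[rzuw] — violates constraint (ii): word begins with /r/ → illicit
[ba.gko] — σ1 onset /b/, coda /∅/ ok; σ2 onset /gk/ (2C), coda /∅/ ok → licit
[tmi] — σ1 onset /tm/ (2C), coda /∅/ ok → licit
[bjit.jev] — σ1 onset /bj/ (2C), coda /t/ ok; σ2 onset /j/, coda /v/ ok → licit
[ked.dom] — violates constraint (iii): adjacent identical consonants /dd/ → illicit
[tat.pmi] — σ1 onset /t/, coda /t/ ok; σ2 onset /pm/ (2C), coda /∅/ ok → licit
Licit: [ba.gko], [tmi], [bjit.jev], [tat.pmi] → 4.

4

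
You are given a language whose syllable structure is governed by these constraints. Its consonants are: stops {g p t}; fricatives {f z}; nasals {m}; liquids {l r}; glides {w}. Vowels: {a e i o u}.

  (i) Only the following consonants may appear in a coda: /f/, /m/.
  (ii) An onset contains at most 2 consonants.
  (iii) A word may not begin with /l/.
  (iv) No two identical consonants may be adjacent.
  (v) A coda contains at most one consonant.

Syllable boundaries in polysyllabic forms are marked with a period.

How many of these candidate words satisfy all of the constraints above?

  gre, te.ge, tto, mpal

gre — σ1 onset /gr/ (2C), coda /∅/ ok → well-formed
te.ge — σ1 onset /t/, coda /∅/ ok; σ2 onset /g/, coda /∅/ ok → well-formed
tto — violates constraint (iv): adjacent identical consonants /tt/ → ill-formed
mpal — violates constraint (i): syllable 1 coda contains /l/, which is not a licensed coda consonant → ill-formed
Well-formed: gre, te.ge → 2.

2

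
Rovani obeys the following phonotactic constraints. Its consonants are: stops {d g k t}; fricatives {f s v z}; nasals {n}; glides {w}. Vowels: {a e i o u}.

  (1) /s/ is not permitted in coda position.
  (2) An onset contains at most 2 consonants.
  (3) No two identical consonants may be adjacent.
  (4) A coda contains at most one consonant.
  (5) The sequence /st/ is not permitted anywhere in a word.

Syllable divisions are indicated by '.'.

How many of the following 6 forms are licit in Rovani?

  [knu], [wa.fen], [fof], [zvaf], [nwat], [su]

[knu] — σ1 onset /kn/ (2C), coda /∅/ ok → licit
[wa.fen] — σ1 onset /w/, coda /∅/ ok; σ2 onset /f/, coda /n/ ok → licit
[fof] — σ1 onset /f/, coda /f/ ok → licit
[zvaf] — σ1 onset /zv/ (2C), coda /f/ ok → licit
[nwat] — σ1 onset /nw/ (2C), coda /t/ ok → licit
[su] — σ1 onset /s/, coda /∅/ ok → licit
Licit: [knu], [wa.fen], [fof], [zvaf], [nwat], [su] → 6.

6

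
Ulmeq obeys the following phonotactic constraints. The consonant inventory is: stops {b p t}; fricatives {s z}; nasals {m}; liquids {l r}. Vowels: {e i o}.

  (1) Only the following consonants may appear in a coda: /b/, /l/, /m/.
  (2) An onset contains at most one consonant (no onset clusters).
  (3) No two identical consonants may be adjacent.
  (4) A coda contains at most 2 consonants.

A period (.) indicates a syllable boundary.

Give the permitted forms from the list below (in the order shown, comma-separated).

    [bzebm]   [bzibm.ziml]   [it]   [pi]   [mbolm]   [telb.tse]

[bzebm] — violates constraint 2: syllable 1 onset /bz/ has 2 consonants (> 1) → not permitted
[bzibm.ziml] — violates constraint 2: syllable 1 onset /bz/ has 2 consonants (> 1) → not permitted
[it] — violates constraint 1: syllable 1 coda contains /t/, which is not a licensed coda consonant → not permitted
[pi] — σ1 onset /p/, coda /∅/ ok → permitted
[mbolm] — violates constraint 2: syllable 1 onset /mb/ has 2 consonants (> 1) → not permitted
[telb.tse] — violates constraint 2: syllable 2 onset /ts/ has 2 consonants (> 1) → not permitted

[pi]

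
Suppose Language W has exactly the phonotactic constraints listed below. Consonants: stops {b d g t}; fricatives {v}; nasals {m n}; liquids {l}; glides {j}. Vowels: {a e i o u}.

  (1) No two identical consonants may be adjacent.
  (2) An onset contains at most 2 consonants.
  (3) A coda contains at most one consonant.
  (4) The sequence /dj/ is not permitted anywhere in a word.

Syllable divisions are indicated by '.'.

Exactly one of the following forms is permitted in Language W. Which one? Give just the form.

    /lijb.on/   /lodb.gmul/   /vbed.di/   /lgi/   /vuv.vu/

/lgi/

/lijb.on/ — violates constraint 3: syllable 1 coda /jb/ has 2 consonants (> 1) → not permitted
/lodb.gmul/ — violates constraint 3: syllable 1 coda /db/ has 2 consonants (> 1) → not permitted
/vbed.di/ — violates constraint 1: adjacent identical consonants /dd/ → not permitted
/lgi/ — σ1 onset /lg/ (2C), coda /∅/ ok → permitted
/vuv.vu/ — violates constraint 1: adjacent identical consonants /vv/ → not permitted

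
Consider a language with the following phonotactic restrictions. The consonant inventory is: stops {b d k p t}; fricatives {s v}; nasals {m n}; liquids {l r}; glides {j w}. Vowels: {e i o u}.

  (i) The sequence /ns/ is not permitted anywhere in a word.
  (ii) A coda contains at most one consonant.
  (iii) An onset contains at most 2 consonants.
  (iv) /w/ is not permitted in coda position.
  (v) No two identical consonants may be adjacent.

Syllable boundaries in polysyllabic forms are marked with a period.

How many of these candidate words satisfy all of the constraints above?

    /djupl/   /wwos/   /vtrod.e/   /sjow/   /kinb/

0

/djupl/ — violates constraint (ii): syllable 1 coda /pl/ has 2 consonants (> 1) → illicit
/wwos/ — violates constraint (v): adjacent identical consonants /ww/ → illicit
/vtrod.e/ — violates constraint (iii): syllable 1 onset /vtr/ has 3 consonants (> 2) → illicit
/sjow/ — violates constraint (iv): syllable 1 coda contains /w/ → illicit
/kinb/ — violates constraint (ii): syllable 1 coda /nb/ has 2 consonants (> 1) → illicit
No form is licit → 0.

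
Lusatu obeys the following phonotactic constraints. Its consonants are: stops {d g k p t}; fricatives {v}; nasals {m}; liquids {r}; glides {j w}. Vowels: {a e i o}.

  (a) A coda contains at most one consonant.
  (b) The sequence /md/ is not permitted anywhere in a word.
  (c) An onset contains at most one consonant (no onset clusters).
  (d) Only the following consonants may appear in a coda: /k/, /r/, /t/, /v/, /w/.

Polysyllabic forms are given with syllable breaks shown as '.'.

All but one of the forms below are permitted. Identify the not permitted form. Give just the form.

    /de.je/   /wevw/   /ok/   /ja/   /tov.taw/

/de.je/ — σ1 onset /d/, coda /∅/ ok; σ2 onset /j/, coda /∅/ ok → permitted
/wevw/ — violates constraint (a): syllable 1 coda /vw/ has 2 consonants (> 1) → not permitted
/ok/ — σ1 onset /∅/, coda /k/ ok → permitted
/ja/ — σ1 onset /j/, coda /∅/ ok → permitted
/tov.taw/ — σ1 onset /t/, coda /v/ ok; σ2 onset /t/, coda /w/ ok → permitted

/wevw/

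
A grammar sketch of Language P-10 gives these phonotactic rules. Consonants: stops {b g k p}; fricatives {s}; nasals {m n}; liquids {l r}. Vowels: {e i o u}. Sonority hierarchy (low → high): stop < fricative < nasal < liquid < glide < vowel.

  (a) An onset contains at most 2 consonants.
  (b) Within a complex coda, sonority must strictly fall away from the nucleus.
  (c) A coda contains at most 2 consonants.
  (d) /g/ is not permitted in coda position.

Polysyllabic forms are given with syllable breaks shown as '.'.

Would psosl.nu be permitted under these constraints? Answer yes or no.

no

psosl.nu — violates constraint (b): syllable 1 coda /sl/: /s/ (fricative, 2) → /l/ (liquid, 4) does not fall → not permitted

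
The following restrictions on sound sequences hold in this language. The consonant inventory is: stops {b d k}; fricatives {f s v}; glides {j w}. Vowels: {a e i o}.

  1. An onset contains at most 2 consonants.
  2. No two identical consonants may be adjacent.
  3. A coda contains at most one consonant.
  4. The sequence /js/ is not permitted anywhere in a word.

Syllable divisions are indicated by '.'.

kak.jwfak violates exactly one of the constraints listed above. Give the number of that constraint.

kak.jwfak: syllable 2 onset /jwf/ has 3 consonants (> 2).
This is a violation of constraint 1: "An onset contains at most 2 consonants."
The remaining constraints (2, 3, 4) are satisfied.

1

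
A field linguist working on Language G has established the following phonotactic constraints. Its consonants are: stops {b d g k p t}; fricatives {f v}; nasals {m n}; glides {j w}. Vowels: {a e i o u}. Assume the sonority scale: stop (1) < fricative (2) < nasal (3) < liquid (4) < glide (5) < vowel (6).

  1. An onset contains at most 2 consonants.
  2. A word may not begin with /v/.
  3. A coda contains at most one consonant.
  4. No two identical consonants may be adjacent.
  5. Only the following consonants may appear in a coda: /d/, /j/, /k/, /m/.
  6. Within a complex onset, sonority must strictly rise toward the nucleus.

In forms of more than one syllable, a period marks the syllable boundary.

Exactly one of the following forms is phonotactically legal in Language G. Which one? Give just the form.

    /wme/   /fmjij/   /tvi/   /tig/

/wme/ — violates constraint 6: syllable 1 onset /wm/: /w/ (glide, 5) → /m/ (nasal, 3) does not rise → phonotactically illegal
/fmjij/ — violates constraint 1: syllable 1 onset /fmj/ has 3 consonants (> 2) → phonotactically illegal
/tvi/ — σ1 onset /tv/ (1→2 rises), coda /∅/ ok → phonotactically legal
/tig/ — violates constraint 5: syllable 1 coda contains /g/, which is not a licensed coda consonant → phonotactically illegal

/tvi/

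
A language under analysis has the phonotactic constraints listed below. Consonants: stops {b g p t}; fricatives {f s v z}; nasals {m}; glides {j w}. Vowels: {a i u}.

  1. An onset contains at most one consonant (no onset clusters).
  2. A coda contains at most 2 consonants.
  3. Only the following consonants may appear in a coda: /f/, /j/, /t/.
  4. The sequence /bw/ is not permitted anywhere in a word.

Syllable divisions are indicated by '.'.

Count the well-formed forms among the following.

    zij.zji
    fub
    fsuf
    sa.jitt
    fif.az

1

zij.zji — violates constraint 1: syllable 2 onset /zj/ has 2 consonants (> 1) → ill-formed
fub — violates constraint 3: syllable 1 coda contains /b/, which is not a licensed coda consonant → ill-formed
fsuf — violates constraint 1: syllable 1 onset /fs/ has 2 consonants (> 1) → ill-formed
sa.jitt — σ1 onset /s/, coda /∅/ ok; σ2 onset /j/, coda /tt/ (2C) ok → well-formed
fif.az — violates constraint 3: syllable 2 coda contains /z/, which is not a licensed coda consonant → ill-formed
Well-formed: sa.jitt → 1.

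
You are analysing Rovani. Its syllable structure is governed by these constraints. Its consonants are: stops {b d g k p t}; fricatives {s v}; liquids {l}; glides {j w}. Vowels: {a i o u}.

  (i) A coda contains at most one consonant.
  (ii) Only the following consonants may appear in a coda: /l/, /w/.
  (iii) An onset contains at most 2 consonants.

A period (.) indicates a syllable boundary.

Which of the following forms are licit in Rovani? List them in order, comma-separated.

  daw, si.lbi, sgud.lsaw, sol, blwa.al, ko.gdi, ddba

daw — σ1 onset /d/, coda /w/ ok → licit
si.lbi — σ1 onset /s/, coda /∅/ ok; σ2 onset /lb/ (2C), coda /∅/ ok → licit
sgud.lsaw — violates constraint (ii): syllable 1 coda contains /d/, which is not a licensed coda consonant → illicit
sol — σ1 onset /s/, coda /l/ ok → licit
blwa.al — violates constraint (iii): syllable 1 onset /blw/ has 3 consonants (> 2) → illicit
ko.gdi — σ1 onset /k/, coda /∅/ ok; σ2 onset /gd/ (2C), coda /∅/ ok → licit
ddba — violates constraint (iii): syllable 1 onset /ddb/ has 3 consonants (> 2) → illicit

daw, si.lbi, sol, ko.gdi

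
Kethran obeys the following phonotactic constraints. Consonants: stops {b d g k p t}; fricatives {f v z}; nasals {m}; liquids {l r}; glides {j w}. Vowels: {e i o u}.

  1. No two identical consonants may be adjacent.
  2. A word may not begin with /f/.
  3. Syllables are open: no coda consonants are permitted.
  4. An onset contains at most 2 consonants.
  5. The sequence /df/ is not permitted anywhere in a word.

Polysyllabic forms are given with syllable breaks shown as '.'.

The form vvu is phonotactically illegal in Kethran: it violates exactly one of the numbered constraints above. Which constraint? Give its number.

vvu: adjacent identical consonants /vv/.
This is a violation of constraint 1: "No two identical consonants may be adjacent."
The remaining constraints (2, 3, 4, 5) are satisfied.

1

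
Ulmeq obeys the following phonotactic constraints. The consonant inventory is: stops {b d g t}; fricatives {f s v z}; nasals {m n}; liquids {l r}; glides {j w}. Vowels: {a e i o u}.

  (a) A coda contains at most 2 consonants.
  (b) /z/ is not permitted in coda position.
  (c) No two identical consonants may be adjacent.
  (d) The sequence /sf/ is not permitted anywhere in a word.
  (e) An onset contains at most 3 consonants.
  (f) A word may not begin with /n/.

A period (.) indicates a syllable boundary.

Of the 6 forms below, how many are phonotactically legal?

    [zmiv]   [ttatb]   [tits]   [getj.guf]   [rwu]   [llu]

[zmiv] — σ1 onset /zm/ (2C), coda /v/ ok → phonotactically legal
[ttatb] — violates constraint (c): adjacent identical consonants /tt/ → phonotactically illegal
[tits] — σ1 onset /t/, coda /ts/ (2C) ok → phonotactically legal
[getj.guf] — σ1 onset /g/, coda /tj/ (2C) ok; σ2 onset /g/, coda /f/ ok → phonotactically legal
[rwu] — σ1 onset /rw/ (2C), coda /∅/ ok → phonotactically legal
[llu] — violates constraint (c): adjacent identical consonants /ll/ → phonotactically illegal
Phonotactically legal: [zmiv], [tits], [getj.guf], [rwu] → 4.

4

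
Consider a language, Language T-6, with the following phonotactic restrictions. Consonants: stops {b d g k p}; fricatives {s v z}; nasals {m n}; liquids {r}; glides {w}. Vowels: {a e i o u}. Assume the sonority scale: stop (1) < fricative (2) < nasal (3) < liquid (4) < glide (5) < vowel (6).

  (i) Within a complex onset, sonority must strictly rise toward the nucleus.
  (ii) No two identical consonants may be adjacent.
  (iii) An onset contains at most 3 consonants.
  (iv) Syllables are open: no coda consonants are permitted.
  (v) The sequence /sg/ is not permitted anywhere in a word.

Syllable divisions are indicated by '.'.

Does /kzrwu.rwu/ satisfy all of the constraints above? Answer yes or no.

no

/kzrwu.rwu/ — violates constraint (iii): syllable 1 onset /kzrw/ has 4 consonants (> 3) → illicit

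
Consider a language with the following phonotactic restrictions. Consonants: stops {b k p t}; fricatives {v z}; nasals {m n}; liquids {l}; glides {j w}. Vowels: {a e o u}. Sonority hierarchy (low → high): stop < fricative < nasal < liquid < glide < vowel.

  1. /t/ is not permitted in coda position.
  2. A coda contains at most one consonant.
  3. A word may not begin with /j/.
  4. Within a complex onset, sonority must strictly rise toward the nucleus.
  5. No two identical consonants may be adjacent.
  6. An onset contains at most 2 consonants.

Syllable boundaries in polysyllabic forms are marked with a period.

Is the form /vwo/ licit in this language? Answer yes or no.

/vwo/ — σ1 onset /vw/ (2→5 rises), coda /∅/ ok → licit

yes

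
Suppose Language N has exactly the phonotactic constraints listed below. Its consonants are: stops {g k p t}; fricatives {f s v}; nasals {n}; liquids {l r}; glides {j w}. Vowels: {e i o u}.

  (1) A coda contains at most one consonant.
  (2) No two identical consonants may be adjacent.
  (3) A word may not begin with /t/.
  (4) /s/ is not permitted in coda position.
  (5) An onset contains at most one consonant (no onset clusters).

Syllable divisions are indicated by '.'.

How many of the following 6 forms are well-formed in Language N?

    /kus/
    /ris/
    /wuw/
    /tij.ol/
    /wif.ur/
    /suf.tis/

2

/kus/ — violates constraint 4: syllable 1 coda contains /s/ → ill-formed
/ris/ — violates constraint 4: syllable 1 coda contains /s/ → ill-formed
/wuw/ — σ1 onset /w/, coda /w/ ok → well-formed
/tij.ol/ — violates constraint 3: word begins with /t/ → ill-formed
/wif.ur/ — σ1 onset /w/, coda /f/ ok; σ2 onset /∅/, coda /r/ ok → well-formed
/suf.tis/ — violates constraint 4: syllable 2 coda contains /s/ → ill-formed
Well-formed: /wuw/, /wif.ur/ → 2.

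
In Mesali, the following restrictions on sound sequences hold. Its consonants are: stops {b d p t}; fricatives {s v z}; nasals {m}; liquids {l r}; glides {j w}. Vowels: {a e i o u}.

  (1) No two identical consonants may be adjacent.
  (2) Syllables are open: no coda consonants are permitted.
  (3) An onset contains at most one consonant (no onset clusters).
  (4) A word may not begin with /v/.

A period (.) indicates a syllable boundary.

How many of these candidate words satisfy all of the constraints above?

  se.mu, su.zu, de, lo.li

se.mu — σ1 onset /s/, coda /∅/ ok; σ2 onset /m/, coda /∅/ ok → permitted
su.zu — σ1 onset /s/, coda /∅/ ok; σ2 onset /z/, coda /∅/ ok → permitted
de — σ1 onset /d/, coda /∅/ ok → permitted
lo.li — σ1 onset /l/, coda /∅/ ok; σ2 onset /l/, coda /∅/ ok → permitted
Permitted: se.mu, su.zu, de, lo.li → 4.

4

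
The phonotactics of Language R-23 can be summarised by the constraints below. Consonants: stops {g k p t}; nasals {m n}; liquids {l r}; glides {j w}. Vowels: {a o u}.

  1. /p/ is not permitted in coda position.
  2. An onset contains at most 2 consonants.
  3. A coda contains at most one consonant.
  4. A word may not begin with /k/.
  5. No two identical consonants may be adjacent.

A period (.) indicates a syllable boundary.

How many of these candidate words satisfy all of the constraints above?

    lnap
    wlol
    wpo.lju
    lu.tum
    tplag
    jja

lnap — violates constraint 1: syllable 1 coda contains /p/ → ill-formed
wlol — σ1 onset /wl/ (2C), coda /l/ ok → well-formed
wpo.lju — σ1 onset /wp/ (2C), coda /∅/ ok; σ2 onset /lj/ (2C), coda /∅/ ok → well-formed
lu.tum — σ1 onset /l/, coda /∅/ ok; σ2 onset /t/, coda /m/ ok → well-formed
tplag — violates constraint 2: syllable 1 onset /tpl/ has 3 consonants (> 2) → ill-formed
jja — violates constraint 5: adjacent identical consonants /jj/ → ill-formed
Well-formed: wlol, wpo.lju, lu.tum → 3.

3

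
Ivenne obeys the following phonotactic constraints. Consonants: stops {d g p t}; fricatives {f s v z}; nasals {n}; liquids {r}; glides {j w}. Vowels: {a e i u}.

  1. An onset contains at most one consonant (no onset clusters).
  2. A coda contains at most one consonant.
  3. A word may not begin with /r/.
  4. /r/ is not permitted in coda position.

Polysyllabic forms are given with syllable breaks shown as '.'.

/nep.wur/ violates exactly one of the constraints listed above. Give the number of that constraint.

4

/nep.wur/: syllable 2 coda contains /r/.
This is a violation of constraint 4: "/r/ is not permitted in coda position."
The remaining constraints (1, 2, 3) are satisfied.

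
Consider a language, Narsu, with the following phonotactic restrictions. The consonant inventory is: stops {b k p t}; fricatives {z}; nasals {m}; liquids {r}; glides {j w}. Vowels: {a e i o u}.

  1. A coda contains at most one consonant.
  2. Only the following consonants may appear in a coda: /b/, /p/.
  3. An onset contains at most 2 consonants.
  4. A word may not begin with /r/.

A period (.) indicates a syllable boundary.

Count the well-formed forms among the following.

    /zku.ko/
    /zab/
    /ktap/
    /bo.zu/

/zku.ko/ — σ1 onset /zk/ (2C), coda /∅/ ok; σ2 onset /k/, coda /∅/ ok → well-formed
/zab/ — σ1 onset /z/, coda /b/ ok → well-formed
/ktap/ — σ1 onset /kt/ (2C), coda /p/ ok → well-formed
/bo.zu/ — σ1 onset /b/, coda /∅/ ok; σ2 onset /z/, coda /∅/ ok → well-formed
Well-formed: /zku.ko/, /zab/, /ktap/, /bo.zu/ → 4.

4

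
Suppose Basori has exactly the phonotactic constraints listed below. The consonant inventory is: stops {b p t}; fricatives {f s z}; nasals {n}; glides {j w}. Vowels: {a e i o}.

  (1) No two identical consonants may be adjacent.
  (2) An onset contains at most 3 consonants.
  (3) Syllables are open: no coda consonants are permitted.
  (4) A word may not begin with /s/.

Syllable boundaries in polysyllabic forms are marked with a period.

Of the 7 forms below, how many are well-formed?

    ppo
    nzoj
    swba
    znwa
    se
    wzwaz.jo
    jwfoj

ppo — violates constraint 1: adjacent identical consonants /pp/ → ill-formed
nzoj — violates constraint 3: syllable 1 coda /j/ has 1 consonant (> 0) → ill-formed
swba — violates constraint 4: word begins with /s/ → ill-formed
znwa — σ1 onset /znw/ (3C), coda /∅/ ok → well-formed
se — violates constraint 4: word begins with /s/ → ill-formed
wzwaz.jo — violates constraint 3: syllable 1 coda /z/ has 1 consonant (> 0) → ill-formed
jwfoj — violates constraint 3: syllable 1 coda /j/ has 1 consonant (> 0) → ill-formed
Well-formed: znwa → 1.

1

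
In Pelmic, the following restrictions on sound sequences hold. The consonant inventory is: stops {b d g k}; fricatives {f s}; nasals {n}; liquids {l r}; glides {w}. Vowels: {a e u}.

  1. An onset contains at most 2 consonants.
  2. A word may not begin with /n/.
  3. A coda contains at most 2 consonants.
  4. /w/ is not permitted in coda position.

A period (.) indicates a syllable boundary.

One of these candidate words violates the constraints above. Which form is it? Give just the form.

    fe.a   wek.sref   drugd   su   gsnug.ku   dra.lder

gsnug.ku

fe.a — σ1 onset /f/, coda /∅/ ok; σ2 onset /∅/, coda /∅/ ok → phonotactically legal
wek.sref — σ1 onset /w/, coda /k/ ok; σ2 onset /sr/ (2C), coda /f/ ok → phonotactically legal
drugd — σ1 onset /dr/ (2C), coda /gd/ (2C) ok → phonotactically legal
su — σ1 onset /s/, coda /∅/ ok → phonotactically legal
gsnug.ku — violates constraint 1: syllable 1 onset /gsn/ has 3 consonants (> 2) → phonotactically illegal
dra.lder — σ1 onset /dr/ (2C), coda /∅/ ok; σ2 onset /ld/ (2C), coda /r/ ok → phonotactically legal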